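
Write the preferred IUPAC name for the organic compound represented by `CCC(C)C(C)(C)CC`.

3,3,4-trimethylhexane

The parent chain contains 6 carbons (hexane).
Choose the numbering such that the substituent locant set {3,3,4} is lower than {3,4,4} at the first point of difference.
With this numbering: methyl groups at C-3 (×2) and C-4.
Putting it together: 3,3,4-trimethylhexane.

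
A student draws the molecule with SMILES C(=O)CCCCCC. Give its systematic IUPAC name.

Counting along the main chain through the –CHO group gives 7 carbons: the parent is heptane.
The highest-priority functional group is an aldehyde (terminal –CHO), so the name ends in -al.
The numbering direction is chosen so that the aldehyde carbon is C-1 by definition.
Putting it together: heptanal.

heptanal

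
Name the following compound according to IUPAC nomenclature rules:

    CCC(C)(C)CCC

3,3-dimethylhexane

The parent chain contains 6 carbons (hexane).
The numbering direction is chosen so that the substituent locant set {3,3} is lower than {4,4} at the first point of difference.
That gives two methyl groups at C-3.
The name is 3,3-dimethylhexane.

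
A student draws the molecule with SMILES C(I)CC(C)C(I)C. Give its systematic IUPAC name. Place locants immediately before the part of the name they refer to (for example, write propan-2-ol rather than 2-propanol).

The parent chain contains 5 carbons (pentane).
Number the chain so that the substituent locant set {1,3,4} is lower than {2,3,5} at the first point of difference.
That gives iodo groups at C-1 and C-4; a methyl group at C-3.
Prefixes are listed alphabetically: iodo, methyl.
The name is 1,4-diiodo-3-methylpentane.

1,4-diiodo-3-methylpentane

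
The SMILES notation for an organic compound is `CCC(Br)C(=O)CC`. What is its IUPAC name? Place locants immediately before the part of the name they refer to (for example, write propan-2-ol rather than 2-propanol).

4-bromohexan-3-one

The longest carbon chain that includes the carbonyl has 6 carbons, so the parent hydride is hexane.
A ketone (C=O on an internal carbon) is the principal characteristic group, giving the suffix -one.
The numbering direction is chosen so that numbering from this end puts the carbonyl group at C-3 rather than C-4.
That gives the carbonyl at C-3; a bromo group at C-4.
Assembling the pieces gives 4-bromohexan-3-one.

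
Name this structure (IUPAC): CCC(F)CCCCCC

The longest continuous carbon chain has 9 atoms, so the parent hydride is nonane.
Number the chain so that the substituent locant set {3} is lower than {7} at the first point of difference.
This places a fluoro group at C-3.
Assembling the pieces gives 3-fluorononane.

3-fluorononane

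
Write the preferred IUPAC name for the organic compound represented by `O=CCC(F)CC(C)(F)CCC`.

Counting along the main chain through the –CHO group gives 8 carbons: the parent is octane.
The highest-priority functional group is an aldehyde (terminal –CHO), so the name ends in -al.
The numbering direction is chosen so that the aldehyde carbon is C-1 by definition.
This places fluoro groups at C-3 and C-5; a methyl group at C-5.
The substituents are ordered alphabetically, ignoring any di-/tri- multipliers.
Assembling the pieces gives 3,5-difluoro-5-methyloctanal.

3,5-difluoro-5-methyloctanal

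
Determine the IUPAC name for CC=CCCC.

hex-2-ene

Counting along the main chain through the multiple bond gives 6 carbons: the parent is hexane.
The chain contains a C=C double bond, so the unsaturation ending is -ene.
The numbering direction is chosen so that numbering from this end puts the double bond at C-2 rather than C-4.
This places the double bond between C-2 and C-3.
The name is hex-2-ene.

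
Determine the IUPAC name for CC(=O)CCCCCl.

6-chlorohexan-2-one

The longest chain bearing the carbonyl is 6 carbons long (hexane).
The highest-priority functional group is a ketone (C=O on an internal carbon), so the name ends in -one.
Choose the numbering such that numbering from this end puts the carbonyl group at C-2 rather than C-5.
This places the carbonyl at C-2; a chloro group at C-6.
The name is 6-chlorohexan-2-one.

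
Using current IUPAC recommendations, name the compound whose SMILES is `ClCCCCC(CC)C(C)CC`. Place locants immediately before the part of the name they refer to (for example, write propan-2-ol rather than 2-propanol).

1-chloro-5-ethyl-6-methyloctane

The longest continuous carbon chain has 8 atoms, so the parent hydride is octane.
Number the chain so that the substituent locant set {1,5,6} is lower than {3,4,8} at the first point of difference.
That gives a chloro group at C-1; an ethyl group at C-5; a methyl group at C-6.
Substituent prefixes are cited in alphabetical order (multiplying prefixes like di-/tri- are ignored for ordering).
Putting it together: 1-chloro-5-ethyl-6-methyloctane.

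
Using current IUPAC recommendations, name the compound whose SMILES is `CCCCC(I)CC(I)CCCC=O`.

Counting along the main chain through the –CHO group gives 11 carbons: the parent is undecane.
An aldehyde (terminal –CHO) is the principal characteristic group, giving the suffix -al.
Number the chain so that the aldehyde carbon is C-1 by definition.
That gives iodo groups at C-5 and C-7.
Assembling the pieces gives 5,7-diiodoundecanal.

5,7-diiodoundecanal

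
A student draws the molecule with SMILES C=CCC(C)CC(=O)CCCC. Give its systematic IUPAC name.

The longest chain bearing the carbonyl and the multiple bond is 10 carbons long (decane).
The highest-priority functional group is a ketone (C=O on an internal carbon), so the name ends in -one.
There is one C=C double bond, indicated by the ending -ene.
Number the chain so that numbering from this end puts the carbonyl group at C-5 rather than C-6.
With this numbering: the carbonyl at C-5; the double bond between C-9 and C-10; a methyl group at C-7.
The name is 7-methyldec-9-en-5-one.

7-methyldec-9-en-5-one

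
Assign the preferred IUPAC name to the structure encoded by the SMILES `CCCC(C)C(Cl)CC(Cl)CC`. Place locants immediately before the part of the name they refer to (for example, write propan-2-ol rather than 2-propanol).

The longest continuous carbon chain has 9 atoms, so the parent hydride is nonane.
Number the chain so that the substituent locant set {3,5,6} is lower than {4,5,7} at the first point of difference.
That gives chloro groups at C-3 and C-5; a methyl group at C-6.
Prefixes are listed alphabetically: chloro, methyl.
The name is 3,5-dichloro-6-methylnonane.

3,5-dichloro-6-methylnonane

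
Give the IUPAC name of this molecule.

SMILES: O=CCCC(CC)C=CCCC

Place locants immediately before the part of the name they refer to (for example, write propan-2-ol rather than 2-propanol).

The longest chain bearing the –CHO group and the multiple bond is 9 carbons long (nonane).
The highest-priority functional group is an aldehyde (terminal –CHO), so the name ends in -al.
The chain contains a C=C double bond, so the unsaturation ending is -ene.
The numbering direction is chosen so that the aldehyde carbon is C-1 by definition.
That gives the double bond between C-5 and C-6; an ethyl group at C-4.
Putting it together: 4-ethylnon-5-enal.

4-ethylnon-5-enal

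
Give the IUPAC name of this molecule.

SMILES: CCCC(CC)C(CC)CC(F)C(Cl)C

2-chloro-5,6-diethyl-3-fluorononane

The parent chain contains 9 carbons (nonane).
Number the chain so that the substituent locant set {2,3,5,6} is lower than {4,5,7,8} at the first point of difference.
With this numbering: a chloro group at C-2; ethyl groups at C-5 and C-6; a fluoro group at C-3.
Substituent prefixes are cited in alphabetical order (multiplying prefixes like di-/tri- are ignored for ordering).
The name is 2-chloro-5,6-diethyl-3-fluorononane.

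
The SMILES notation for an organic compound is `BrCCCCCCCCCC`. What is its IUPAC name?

1-bromodecane

The longest continuous carbon chain has 10 atoms, so the parent hydride is decane.
Number the chain so that the substituent locant set {1} is lower than {10} at the first point of difference.
This places a bromo group at C-1.
Putting it together: 1-bromodecane.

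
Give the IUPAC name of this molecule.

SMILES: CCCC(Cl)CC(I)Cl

1,3-dichloro-1-iodohexane

The parent chain contains 6 carbons (hexane).
The numbering direction is chosen so that the substituent locant set {1,1,3} is lower than {4,6,6} at the first point of difference.
This places chloro groups at C-1 and C-3; an iodo group at C-1.
Substituent prefixes are cited in alphabetical order (multiplying prefixes like di-/tri- are ignored for ordering).
The name is 1,3-dichloro-1-iodohexane.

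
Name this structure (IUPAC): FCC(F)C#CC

Counting along the main chain through the multiple bond gives 5 carbons: the parent is pentane.
There is one C≡C triple bond, indicated by the ending -yne.
The numbering direction is chosen so that numbering from this end puts the triple bond at C-2 rather than C-3.
With this numbering: the triple bond between C-2 and C-3; fluoro groups at C-4 and C-5.
The name is 4,5-difluoropent-2-yne.

4,5-difluoropent-2-yne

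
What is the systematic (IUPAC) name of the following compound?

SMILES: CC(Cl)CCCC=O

5-chlorohexanal

Counting along the main chain through the –CHO group gives 6 carbons: the parent is hexane.
The principal characteristic group is an aldehyde (terminal –CHO), named with the suffix -al.
Number the chain so that the aldehyde carbon is C-1 by definition.
With this numbering: a chloro group at C-5.
Putting it together: 5-chlorohexanal.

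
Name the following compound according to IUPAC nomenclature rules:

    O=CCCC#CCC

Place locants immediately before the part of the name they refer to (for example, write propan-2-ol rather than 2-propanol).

Counting along the main chain through the –CHO group and the multiple bond gives 7 carbons: the parent is heptane.
An aldehyde (terminal –CHO) is the principal characteristic group, giving the suffix -al.
A C≡C triple bond in the chain gives the infix -yne-.
The numbering direction is chosen so that the aldehyde carbon is C-1 by definition.
That gives the triple bond between C-4 and C-5.
The name is hept-4-ynal.

hept-4-ynal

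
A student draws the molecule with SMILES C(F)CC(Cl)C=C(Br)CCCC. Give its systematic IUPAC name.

5-bromo-3-chloro-1-fluoronon-4-ene

The longest chain bearing the multiple bond is 9 carbons long (nonane).
A C=C double bond in the chain gives the infix -ene-.
The numbering direction is chosen so that numbering from this end puts the double bond at C-4 rather than C-5.
That gives the double bond between C-4 and C-5; a bromo group at C-5; a chloro group at C-3; a fluoro group at C-1.
Substituent prefixes are cited in alphabetical order (multiplying prefixes like di-/tri- are ignored for ordering).
Putting it together: 5-bromo-3-chloro-1-fluoronon-4-ene.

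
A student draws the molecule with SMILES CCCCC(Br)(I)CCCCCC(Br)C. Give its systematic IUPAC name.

2,8-dibromo-8-iodododecane

The longest carbon chain is 12 atoms: the parent is dodecane.
Number the chain so that the substituent locant set {2,8,8} is lower than {5,5,11} at the first point of difference.
That gives bromo groups at C-2 and C-8; an iodo group at C-8.
Prefixes are listed alphabetically: bromo, iodo.
Assembling the pieces gives 2,8-dibromo-8-iodododecane.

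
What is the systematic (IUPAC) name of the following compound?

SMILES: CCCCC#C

Counting along the main chain through the multiple bond gives 6 carbons: the parent is hexane.
The chain contains a C≡C triple bond, so the unsaturation ending is -yne.
Number the chain so that numbering from this end puts the triple bond at C-1 rather than C-5.
With this numbering: the triple bond between C-1 and C-2.
Putting it together: hex-1-yne.

hex-1-yne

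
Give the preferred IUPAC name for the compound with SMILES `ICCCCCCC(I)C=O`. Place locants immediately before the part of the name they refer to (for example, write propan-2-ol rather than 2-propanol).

2,8-diiodooctanal

Counting along the main chain through the –CHO group gives 8 carbons: the parent is octane.
An aldehyde (terminal –CHO) is the principal characteristic group, giving the suffix -al.
The numbering direction is chosen so that the aldehyde carbon is C-1 by definition.
With this numbering: iodo groups at C-2 and C-8.
The name is 2,8-diiodooctanal.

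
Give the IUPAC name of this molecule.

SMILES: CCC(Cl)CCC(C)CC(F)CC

8-chloro-3-fluoro-5-methyldecane

The longest continuous carbon chain has 10 atoms, so the parent hydride is decane.
Number the chain so that the substituent locant set {3,5,8} is lower than {3,6,8} at the first point of difference.
With this numbering: a chloro group at C-8; a fluoro group at C-3; a methyl group at C-5.
The substituents are ordered alphabetically, ignoring any di-/tri- multipliers.
Putting it together: 8-chloro-3-fluoro-5-methyldecane.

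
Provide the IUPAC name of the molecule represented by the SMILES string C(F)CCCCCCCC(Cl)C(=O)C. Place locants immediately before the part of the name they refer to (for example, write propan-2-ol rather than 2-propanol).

The longest carbon chain that includes the carbonyl has 11 carbons, so the parent hydride is undecane.
The principal characteristic group is a ketone (C=O on an internal carbon), named with the suffix -one.
Choose the numbering such that numbering from this end puts the carbonyl group at C-2 rather than C-10.
That gives the carbonyl at C-2; a chloro group at C-3; a fluoro group at C-11.
Prefixes are listed alphabetically: chloro, fluoro.
Assembling the pieces gives 3-chloro-11-fluoroundecan-2-one.

3-chloro-11-fluoroundecan-2-one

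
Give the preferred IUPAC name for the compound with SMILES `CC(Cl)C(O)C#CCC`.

The longest chain bearing the –OH group and the multiple bond is 7 carbons long (heptane).
The principal characteristic group is an alcohol (–OH), named with the suffix -ol.
The chain contains a C≡C triple bond, so the unsaturation ending is -yne.
Number the chain so that numbering from this end puts the hydroxyl group at C-3 rather than C-5.
That gives the hydroxyl at C-3; the triple bond between C-4 and C-5; a chloro group at C-2.
Putting it together: 2-chlorohept-4-yn-3-ol.

2-chlorohept-4-yn-3-ol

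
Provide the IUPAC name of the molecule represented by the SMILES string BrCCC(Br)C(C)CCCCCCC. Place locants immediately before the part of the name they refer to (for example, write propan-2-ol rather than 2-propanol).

1,3-dibromo-4-methylundecane

The longest continuous carbon chain has 11 atoms, so the parent hydride is undecane.
Choose the numbering such that the substituent locant set {1,3,4} is lower than {8,9,11} at the first point of difference.
That gives bromo groups at C-1 and C-3; a methyl group at C-4.
The substituents are ordered alphabetically, ignoring any di-/tri- multipliers.
The name is 1,3-dibromo-4-methylundecane.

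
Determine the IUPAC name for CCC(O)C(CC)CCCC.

4-ethyloctan-3-ol

The longest carbon chain that includes the –OH group has 8 carbons, so the parent hydride is octane.
The highest-priority functional group is an alcohol (–OH), so the name ends in -ol.
Choose the numbering such that numbering from this end puts the hydroxyl group at C-3 rather than C-6.
With this numbering: the hydroxyl at C-3; an ethyl group at C-4.
Putting it together: 4-ethyloctan-3-ol.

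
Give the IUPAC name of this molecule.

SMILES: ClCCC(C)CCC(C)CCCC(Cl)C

The longest carbon chain is 11 atoms: the parent is undecane.
The numbering direction is chosen so that the substituent locant set {1,3,6,10} is lower than {2,6,9,11} at the first point of difference.
With this numbering: chloro groups at C-1 and C-10; methyl groups at C-3 and C-6.
Prefixes are listed alphabetically: chloro, methyl.
Assembling the pieces gives 1,10-dichloro-3,6-dimethylundecane.

1,10-dichloro-3,6-dimethylundecane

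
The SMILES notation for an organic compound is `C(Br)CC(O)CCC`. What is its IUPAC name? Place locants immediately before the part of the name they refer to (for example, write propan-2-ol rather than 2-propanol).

The longest carbon chain that includes the –OH group has 6 carbons, so the parent hydride is hexane.
The highest-priority functional group is an alcohol (–OH), so the name ends in -ol.
The numbering direction is chosen so that numbering from this end puts the hydroxyl group at C-3 rather than C-4.
This places the hydroxyl at C-3; a bromo group at C-1.
Putting it together: 1-bromohexan-3-ol.

1-bromohexan-3-ol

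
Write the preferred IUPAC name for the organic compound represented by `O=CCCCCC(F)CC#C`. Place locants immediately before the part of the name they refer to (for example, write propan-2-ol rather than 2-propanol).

6-fluoronon-8-ynal

Counting along the main chain through the –CHO group and the multiple bond gives 9 carbons: the parent is nonane.
An aldehyde (terminal –CHO) is the principal characteristic group, giving the suffix -al.
There is one C≡C triple bond, indicated by the ending -yne.
Number the chain so that the aldehyde carbon is C-1 by definition.
That gives the triple bond between C-8 and C-9; a fluoro group at C-6.
The name is 6-fluoronon-8-ynal.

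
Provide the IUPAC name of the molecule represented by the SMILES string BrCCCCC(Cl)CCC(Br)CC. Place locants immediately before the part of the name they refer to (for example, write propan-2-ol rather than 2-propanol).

The longest carbon chain is 10 atoms: the parent is decane.
Number the chain so that the substituent locant set {1,5,8} is lower than {3,6,10} at the first point of difference.
This places bromo groups at C-1 and C-8; a chloro group at C-5.
Prefixes are listed alphabetically: bromo, chloro.
The name is 1,8-dibromo-5-chlorodecane.

1,8-dibromo-5-chlorodecane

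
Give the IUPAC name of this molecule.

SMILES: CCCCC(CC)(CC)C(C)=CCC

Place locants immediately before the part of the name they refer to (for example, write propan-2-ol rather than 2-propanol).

Counting along the main chain through the multiple bond gives 9 carbons: the parent is nonane.
The chain contains a C=C double bond, so the unsaturation ending is -ene.
Number the chain so that numbering from this end puts the double bond at C-3 rather than C-6.
With this numbering: the double bond between C-3 and C-4; two ethyl groups at C-5; a methyl group at C-4.
The substituents are ordered alphabetically, ignoring any di-/tri- multipliers.
Putting it together: 5,5-diethyl-4-methylnon-3-ene.

5,5-diethyl-4-methylnon-3-ene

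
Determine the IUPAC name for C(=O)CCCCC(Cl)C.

The longest carbon chain that includes the –CHO group has 7 carbons, so the parent hydride is heptane.
An aldehyde (terminal –CHO) is the principal characteristic group, giving the suffix -al.
The numbering direction is chosen so that the aldehyde carbon is C-1 by definition.
That gives a chloro group at C-6.
The name is 6-chloroheptanal.

6-chloroheptanal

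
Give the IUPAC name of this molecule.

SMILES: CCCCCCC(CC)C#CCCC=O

6-ethyldodec-4-ynal

The longest carbon chain that includes the –CHO group and the multiple bond has 12 carbons, so the parent hydride is dodecane.
An aldehyde (terminal –CHO) is the principal characteristic group, giving the suffix -al.
The chain contains a C≡C triple bond, so the unsaturation ending is -yne.
Choose the numbering such that the aldehyde carbon is C-1 by definition.
This places the triple bond between C-4 and C-5; an ethyl group at C-6.
Putting it together: 6-ethyldodec-4-ynal.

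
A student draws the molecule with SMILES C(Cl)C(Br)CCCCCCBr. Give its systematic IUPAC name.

2,8-dibromo-1-chlorooctane

The parent chain contains 8 carbons (octane).
Choose the numbering such that the substituent locant set {1,2,8} is lower than {1,7,8} at the first point of difference.
That gives bromo groups at C-2 and C-8; a chloro group at C-1.
The substituents are ordered alphabetically, ignoring any di-/tri- multipliers.
Assembling the pieces gives 2,8-dibromo-1-chlorooctane.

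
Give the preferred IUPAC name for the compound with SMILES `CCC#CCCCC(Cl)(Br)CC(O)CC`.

Counting along the main chain through the –OH group and the multiple bond gives 12 carbons: the parent is dodecane.
The highest-priority functional group is an alcohol (–OH), so the name ends in -ol.
A C≡C triple bond in the chain gives the infix -yne-.
The numbering direction is chosen so that numbering from this end puts the hydroxyl group at C-3 rather than C-10.
This places the hydroxyl at C-3; the triple bond between C-9 and C-10; a bromo group at C-5; a chloro group at C-5.
Substituent prefixes are cited in alphabetical order (multiplying prefixes like di-/tri- are ignored for ordering).
Assembling the pieces gives 5-bromo-5-chlorododec-9-yn-3-ol.

5-bromo-5-chlorododec-9-yn-3-ol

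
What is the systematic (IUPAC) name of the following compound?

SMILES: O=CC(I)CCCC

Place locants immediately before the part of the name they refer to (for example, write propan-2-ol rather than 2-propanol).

Counting along the main chain through the –CHO group gives 6 carbons: the parent is hexane.
The highest-priority functional group is an aldehyde (terminal –CHO), so the name ends in -al.
Choose the numbering such that the aldehyde carbon is C-1 by definition.
With this numbering: an iodo group at C-2.
Assembling the pieces gives 2-iodohexanal.

2-iodohexanal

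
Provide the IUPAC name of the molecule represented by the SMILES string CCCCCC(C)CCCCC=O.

The longest chain bearing the –CHO group is 11 carbons long (undecane).
The highest-priority functional group is an aldehyde (terminal –CHO), so the name ends in -al.
The numbering direction is chosen so that the aldehyde carbon is C-1 by definition.
With this numbering: a methyl group at C-6.
Assembling the pieces gives 6-methylundecanal.

6-methylundecanal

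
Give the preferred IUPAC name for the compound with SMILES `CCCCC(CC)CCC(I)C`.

The longest continuous carbon chain has 9 atoms, so the parent hydride is nonane.
Choose the numbering such that the substituent locant set {2,5} is lower than {5,8} at the first point of difference.
That gives an ethyl group at C-5; an iodo group at C-2.
Substituent prefixes are cited in alphabetical order (multiplying prefixes like di-/tri- are ignored for ordering).
Assembling the pieces gives 5-ethyl-2-iodononane.

5-ethyl-2-iodononane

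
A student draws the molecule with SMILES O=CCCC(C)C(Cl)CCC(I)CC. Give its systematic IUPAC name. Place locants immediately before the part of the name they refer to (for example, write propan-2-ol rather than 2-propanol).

The longest carbon chain that includes the –CHO group has 10 carbons, so the parent hydride is decane.
The highest-priority functional group is an aldehyde (terminal –CHO), so the name ends in -al.
Choose the numbering such that the aldehyde carbon is C-1 by definition.
That gives a chloro group at C-5; an iodo group at C-8; a methyl group at C-4.
Substituent prefixes are cited in alphabetical order (multiplying prefixes like di-/tri- are ignored for ordering).
Putting it together: 5-chloro-8-iodo-4-methyldecanal.

5-chloro-8-iodo-4-methyldecanal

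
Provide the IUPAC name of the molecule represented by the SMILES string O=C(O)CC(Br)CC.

3-bromopentanoic acid

The longest carbon chain that includes the –COOH group has 5 carbons, so the parent hydride is pentane.
The principal characteristic group is a carboxylic acid (terminal –COOH), named with the suffix -oic acid.
The numbering direction is chosen so that the carboxylic acid carbon is C-1 by definition.
This places a bromo group at C-3.
The name is 3-bromopentanoic acid.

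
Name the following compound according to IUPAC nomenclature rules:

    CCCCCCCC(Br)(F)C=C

3-bromo-3-fluorodec-1-ene

Counting along the main chain through the multiple bond gives 10 carbons: the parent is decane.
A C=C double bond in the chain gives the infix -ene-.
The numbering direction is chosen so that numbering from this end puts the double bond at C-1 rather than C-9.
This places the double bond between C-1 and C-2; a bromo group at C-3; a fluoro group at C-3.
Substituent prefixes are cited in alphabetical order (multiplying prefixes like di-/tri- are ignored for ordering).
Assembling the pieces gives 3-bromo-3-fluorodec-1-ene.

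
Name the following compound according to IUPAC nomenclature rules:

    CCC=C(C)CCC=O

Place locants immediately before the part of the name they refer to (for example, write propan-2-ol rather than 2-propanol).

Counting along the main chain through the –CHO group and the multiple bond gives 7 carbons: the parent is heptane.
The principal characteristic group is an aldehyde (terminal –CHO), named with the suffix -al.
A C=C double bond in the chain gives the infix -ene-.
The numbering direction is chosen so that the aldehyde carbon is C-1 by definition.
That gives the double bond between C-4 and C-5; a methyl group at C-4.
Putting it together: 4-methylhept-4-enal.

4-methylhept-4-enal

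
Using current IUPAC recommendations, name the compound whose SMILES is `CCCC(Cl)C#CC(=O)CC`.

Counting along the main chain through the carbonyl and the multiple bond gives 9 carbons: the parent is nonane.
A ketone (C=O on an internal carbon) is the principal characteristic group, giving the suffix -one.
The chain contains a C≡C triple bond, so the unsaturation ending is -yne.
Choose the numbering such that numbering from this end puts the carbonyl group at C-3 rather than C-7.
With this numbering: the carbonyl at C-3; the triple bond between C-4 and C-5; a chloro group at C-6.
The name is 6-chloronon-4-yn-3-one.

6-chloronon-4-yn-3-one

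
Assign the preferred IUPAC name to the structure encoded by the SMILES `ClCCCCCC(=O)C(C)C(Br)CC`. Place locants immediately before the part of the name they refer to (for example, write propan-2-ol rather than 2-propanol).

The longest carbon chain that includes the carbonyl has 10 carbons, so the parent hydride is decane.
The principal characteristic group is a ketone (C=O on an internal carbon), named with the suffix -one.
Number the chain so that numbering from this end puts the carbonyl group at C-5 rather than C-6.
That gives the carbonyl at C-5; a bromo group at C-3; a chloro group at C-10; a methyl group at C-4.
Prefixes are listed alphabetically: bromo, chloro, methyl.
Assembling the pieces gives 3-bromo-10-chloro-4-methyldecan-5-one.

3-bromo-10-chloro-4-methyldecan-5-one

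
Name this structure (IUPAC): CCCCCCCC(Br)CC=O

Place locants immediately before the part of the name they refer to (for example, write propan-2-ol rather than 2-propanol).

3-bromodecanal

The longest chain bearing the –CHO group is 10 carbons long (decane).
An aldehyde (terminal –CHO) is the principal characteristic group, giving the suffix -al.
Choose the numbering such that the aldehyde carbon is C-1 by definition.
With this numbering: a bromo group at C-3.
Assembling the pieces gives 3-bromodecanal.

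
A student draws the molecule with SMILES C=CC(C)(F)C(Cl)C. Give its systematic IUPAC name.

Counting along the main chain through the multiple bond gives 5 carbons: the parent is pentane.
There is one C=C double bond, indicated by the ending -ene.
The numbering direction is chosen so that numbering from this end puts the double bond at C-1 rather than C-4.
This places the double bond between C-1 and C-2; a chloro group at C-4; a fluoro group at C-3; a methyl group at C-3.
Prefixes are listed alphabetically: chloro, fluoro, methyl.
The name is 4-chloro-3-fluoro-3-methylpent-1-ene.

4-chloro-3-fluoro-3-methylpent-1-ene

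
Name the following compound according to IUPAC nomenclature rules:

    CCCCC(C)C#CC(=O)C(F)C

2-fluoro-6-methyldec-4-yn-3-one

The longest chain bearing the carbonyl and the multiple bond is 10 carbons long (decane).
The highest-priority functional group is a ketone (C=O on an internal carbon), so the name ends in -one.
There is one C≡C triple bond, indicated by the ending -yne.
Choose the numbering such that numbering from this end puts the carbonyl group at C-3 rather than C-8.
With this numbering: the carbonyl at C-3; the triple bond between C-4 and C-5; a fluoro group at C-2; a methyl group at C-6.
Prefixes are listed alphabetically: fluoro, methyl.
The name is 2-fluoro-6-methyldec-4-yn-3-one.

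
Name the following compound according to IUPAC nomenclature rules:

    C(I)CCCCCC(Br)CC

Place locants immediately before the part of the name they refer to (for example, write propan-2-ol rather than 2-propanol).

The parent chain contains 9 carbons (nonane).
Number the chain so that the substituent locant set {1,7} is lower than {3,9} at the first point of difference.
That gives a bromo group at C-7; an iodo group at C-1.
Prefixes are listed alphabetically: bromo, iodo.
Putting it together: 7-bromo-1-iodononane.

7-bromo-1-iodononane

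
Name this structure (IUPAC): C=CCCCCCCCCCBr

The longest chain bearing the multiple bond is 11 carbons long (undecane).
There is one C=C double bond, indicated by the ending -ene.
Choose the numbering such that numbering from this end puts the double bond at C-1 rather than C-10.
This places the double bond between C-1 and C-2; a bromo group at C-11.
Assembling the pieces gives 11-bromoundec-1-ene.

11-bromoundec-1-ene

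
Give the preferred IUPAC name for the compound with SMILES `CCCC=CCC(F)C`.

The longest chain bearing the multiple bond is 8 carbons long (octane).
The chain contains a C=C double bond, so the unsaturation ending is -ene.
Number the chain so that the substituent locant set {2} is lower than {7} at the first point of difference.
That gives the double bond between C-4 and C-5; a fluoro group at C-2.
Assembling the pieces gives 2-fluorooct-4-ene.

2-fluorooct-4-ene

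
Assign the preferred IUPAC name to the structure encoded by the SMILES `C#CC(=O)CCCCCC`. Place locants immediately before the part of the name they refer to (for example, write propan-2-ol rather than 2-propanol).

non-1-yn-3-one

The longest carbon chain that includes the carbonyl and the multiple bond has 9 carbons, so the parent hydride is nonane.
A ketone (C=O on an internal carbon) is the principal characteristic group, giving the suffix -one.
A C≡C triple bond in the chain gives the infix -yne-.
The numbering direction is chosen so that numbering from this end puts the carbonyl group at C-3 rather than C-7.
With this numbering: the carbonyl at C-3; the triple bond between C-1 and C-2.
Putting it together: non-1-yn-3-one.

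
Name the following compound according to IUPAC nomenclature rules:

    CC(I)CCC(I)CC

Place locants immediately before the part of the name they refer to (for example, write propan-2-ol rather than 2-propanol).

2,5-diiodoheptane

The longest carbon chain is 7 atoms: the parent is heptane.
Number the chain so that the substituent locant set {2,5} is lower than {3,6} at the first point of difference.
This places iodo groups at C-2 and C-5.
The name is 2,5-diiodoheptane.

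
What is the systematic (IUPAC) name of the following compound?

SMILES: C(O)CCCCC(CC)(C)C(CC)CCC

The longest carbon chain that includes the –OH group has 10 carbons, so the parent hydride is decane.
The principal characteristic group is an alcohol (–OH), named with the suffix -ol.
Number the chain so that numbering from this end puts the hydroxyl group at C-1 rather than C-10.
This places the hydroxyl at C-1; ethyl groups at C-6 and C-7; a methyl group at C-6.
Prefixes are listed alphabetically: ethyl, methyl.
Putting it together: 6,7-diethyl-6-methyldecan-1-ol.

6,7-diethyl-6-methyldecan-1-ol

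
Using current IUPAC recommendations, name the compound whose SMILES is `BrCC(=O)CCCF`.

Counting along the main chain through the carbonyl gives 5 carbons: the parent is pentane.
The principal characteristic group is a ketone (C=O on an internal carbon), named with the suffix -one.
The numbering direction is chosen so that numbering from this end puts the carbonyl group at C-2 rather than C-4.
This places the carbonyl at C-2; a bromo group at C-1; a fluoro group at C-5.
Substituent prefixes are cited in alphabetical order (multiplying prefixes like di-/tri- are ignored for ordering).
The name is 1-bromo-5-fluoropentan-2-one.

1-bromo-5-fluoropentan-2-one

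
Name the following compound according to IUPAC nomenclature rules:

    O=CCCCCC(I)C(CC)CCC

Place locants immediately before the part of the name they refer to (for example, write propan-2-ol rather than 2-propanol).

7-ethyl-6-iododecanal

The longest chain bearing the –CHO group is 10 carbons long (decane).
The principal characteristic group is an aldehyde (terminal –CHO), named with the suffix -al.
The numbering direction is chosen so that the aldehyde carbon is C-1 by definition.
That gives an ethyl group at C-7; an iodo group at C-6.
The substituents are ordered alphabetically, ignoring any di-/tri- multipliers.
Putting it together: 7-ethyl-6-iododecanal.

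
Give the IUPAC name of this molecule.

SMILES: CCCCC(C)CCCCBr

1-bromo-5-methylnonane

The longest continuous carbon chain has 9 atoms, so the parent hydride is nonane.
Number the chain so that the substituent locant set {1,5} is lower than {5,9} at the first point of difference.
With this numbering: a bromo group at C-1; a methyl group at C-5.
Prefixes are listed alphabetically: bromo, methyl.
Assembling the pieces gives 1-bromo-5-methylnonane.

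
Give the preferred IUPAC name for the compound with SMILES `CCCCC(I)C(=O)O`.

The longest chain bearing the –COOH group is 6 carbons long (hexane).
A carboxylic acid (terminal –COOH) is the principal characteristic group, giving the suffix -oic acid.
Choose the numbering such that the carboxylic acid carbon is C-1 by definition.
With this numbering: an iodo group at C-2.
Putting it together: 2-iodohexanoic acid.

2-iodohexanoic acid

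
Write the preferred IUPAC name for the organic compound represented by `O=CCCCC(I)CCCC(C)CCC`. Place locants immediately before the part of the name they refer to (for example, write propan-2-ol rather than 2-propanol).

5-iodo-9-methyldodecanal

The longest chain bearing the –CHO group is 12 carbons long (dodecane).
The highest-priority functional group is an aldehyde (terminal –CHO), so the name ends in -al.
Number the chain so that the aldehyde carbon is C-1 by definition.
This places an iodo group at C-5; a methyl group at C-9.
Prefixes are listed alphabetically: iodo, methyl.
Putting it together: 5-iodo-9-methyldodecanal.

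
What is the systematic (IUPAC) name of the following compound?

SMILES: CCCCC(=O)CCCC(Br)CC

The longest carbon chain that includes the carbonyl has 11 carbons, so the parent hydride is undecane.
The principal characteristic group is a ketone (C=O on an internal carbon), named with the suffix -one.
Number the chain so that numbering from this end puts the carbonyl group at C-5 rather than C-7.
With this numbering: the carbonyl at C-5; a bromo group at C-9.
Assembling the pieces gives 9-bromoundecan-5-one.

9-bromoundecan-5-one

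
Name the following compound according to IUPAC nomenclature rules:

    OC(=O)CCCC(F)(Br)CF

5-bromo-5,6-difluorohexanoic acid

Counting along the main chain through the –COOH group gives 6 carbons: the parent is hexane.
The principal characteristic group is a carboxylic acid (terminal –COOH), named with the suffix -oic acid.
The numbering direction is chosen so that the carboxylic acid carbon is C-1 by definition.
With this numbering: a bromo group at C-5; fluoro groups at C-5 and C-6.
Prefixes are listed alphabetically: bromo, fluoro.
The name is 5-bromo-5,6-difluorohexanoic acid.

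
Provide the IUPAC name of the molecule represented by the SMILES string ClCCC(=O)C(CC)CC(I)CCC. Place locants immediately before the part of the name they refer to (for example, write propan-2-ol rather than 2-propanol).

1-chloro-4-ethyl-6-iodononan-3-one

The longest chain bearing the carbonyl is 9 carbons long (nonane).
The principal characteristic group is a ketone (C=O on an internal carbon), named with the suffix -one.
Number the chain so that numbering from this end puts the carbonyl group at C-3 rather than C-7.
With this numbering: the carbonyl at C-3; a chloro group at C-1; an ethyl group at C-4; an iodo group at C-6.
The substituents are ordered alphabetically, ignoring any di-/tri- multipliers.
The name is 1-chloro-4-ethyl-6-iodononan-3-one.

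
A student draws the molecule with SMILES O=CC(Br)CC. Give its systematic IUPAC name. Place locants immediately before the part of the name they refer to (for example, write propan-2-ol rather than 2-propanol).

The longest chain bearing the –CHO group is 4 carbons long (butane).
An aldehyde (terminal –CHO) is the principal characteristic group, giving the suffix -al.
Number the chain so that the aldehyde carbon is C-1 by definition.
With this numbering: a bromo group at C-2.
Putting it together: 2-bromobutanal.

2-bromobutanal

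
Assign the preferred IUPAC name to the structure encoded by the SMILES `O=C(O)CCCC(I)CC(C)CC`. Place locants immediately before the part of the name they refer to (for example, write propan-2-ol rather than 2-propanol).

5-iodo-7-methylnonanoic acid

The longest carbon chain that includes the –COOH group has 9 carbons, so the parent hydride is nonane.
The highest-priority functional group is a carboxylic acid (terminal –COOH), so the name ends in -oic acid.
Number the chain so that the carboxylic acid carbon is C-1 by definition.
This places an iodo group at C-5; a methyl group at C-7.
Substituent prefixes are cited in alphabetical order (multiplying prefixes like di-/tri- are ignored for ordering).
Assembling the pieces gives 5-iodo-7-methylnonanoic acid.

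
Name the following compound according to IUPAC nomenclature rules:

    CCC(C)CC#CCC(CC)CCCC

The longest carbon chain that includes the multiple bond has 12 carbons, so the parent hydride is dodecane.
A C≡C triple bond in the chain gives the infix -yne-.
Number the chain so that numbering from this end puts the triple bond at C-5 rather than C-7.
With this numbering: the triple bond between C-5 and C-6; an ethyl group at C-8; a methyl group at C-3.
The substituents are ordered alphabetically, ignoring any di-/tri- multipliers.
Assembling the pieces gives 8-ethyl-3-methyldodec-5-yne.

8-ethyl-3-methyldodec-5-yne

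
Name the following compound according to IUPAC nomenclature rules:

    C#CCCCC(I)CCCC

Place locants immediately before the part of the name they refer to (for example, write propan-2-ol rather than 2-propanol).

The longest chain bearing the multiple bond is 10 carbons long (decane).
The chain contains a C≡C triple bond, so the unsaturation ending is -yne.
The numbering direction is chosen so that numbering from this end puts the triple bond at C-1 rather than C-9.
This places the triple bond between C-1 and C-2; an iodo group at C-6.
The name is 6-iododec-1-yne.

6-iododec-1-yne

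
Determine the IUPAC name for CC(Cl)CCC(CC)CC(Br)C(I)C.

The parent chain contains 9 carbons (nonane).
Number the chain so that the substituent locant set {2,3,5,8} is lower than {2,5,7,8} at the first point of difference.
With this numbering: a bromo group at C-3; a chloro group at C-8; an ethyl group at C-5; an iodo group at C-2.
The substituents are ordered alphabetically, ignoring any di-/tri- multipliers.
Assembling the pieces gives 3-bromo-8-chloro-5-ethyl-2-iodononane.

3-bromo-8-chloro-5-ethyl-2-iodononane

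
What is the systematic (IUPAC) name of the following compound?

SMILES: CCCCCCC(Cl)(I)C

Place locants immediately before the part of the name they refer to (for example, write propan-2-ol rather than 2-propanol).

The longest carbon chain is 8 atoms: the parent is octane.
Number the chain so that the substituent locant set {2,2} is lower than {7,7} at the first point of difference.
That gives a chloro group at C-2; an iodo group at C-2.
The substituents are ordered alphabetically, ignoring any di-/tri- multipliers.
Putting it together: 2-chloro-2-iodooctane.

2-chloro-2-iodooctane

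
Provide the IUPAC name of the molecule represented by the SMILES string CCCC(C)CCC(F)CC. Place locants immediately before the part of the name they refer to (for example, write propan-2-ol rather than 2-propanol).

3-fluoro-6-methylnonane

The parent chain contains 9 carbons (nonane).
The numbering direction is chosen so that the substituent locant set {3,6} is lower than {4,7} at the first point of difference.
With this numbering: a fluoro group at C-3; a methyl group at C-6.
The substituents are ordered alphabetically, ignoring any di-/tri- multipliers.
Assembling the pieces gives 3-fluoro-6-methylnonane.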